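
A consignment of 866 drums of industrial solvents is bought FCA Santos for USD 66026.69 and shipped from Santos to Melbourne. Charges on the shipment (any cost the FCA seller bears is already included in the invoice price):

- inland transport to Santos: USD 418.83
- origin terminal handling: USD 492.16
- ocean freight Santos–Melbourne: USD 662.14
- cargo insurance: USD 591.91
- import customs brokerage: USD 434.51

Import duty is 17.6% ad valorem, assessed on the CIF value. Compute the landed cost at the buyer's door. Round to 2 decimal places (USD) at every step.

FCA: the seller delivers export-cleared goods to the carrier; the buyer bears costs from that point.
Already in the invoice (seller's account under FCA): inland to port — exclude.
CIF value = FCA price + origin terminal + freight + insurance = 66026.69 + 492.16 + 662.14 + 591.91 = 67772.90
Import duty = 67772.90 × 17.6% = 11928.03
Buyer bears: origin terminal 492.16 + freight 662.14 + insurance 591.91 + brokerage 434.51 + duty 11928.03 = 14108.75
Landed cost = invoice 66026.69 + 14108.75 = 80135.44

Total landed cost: USD 80135.44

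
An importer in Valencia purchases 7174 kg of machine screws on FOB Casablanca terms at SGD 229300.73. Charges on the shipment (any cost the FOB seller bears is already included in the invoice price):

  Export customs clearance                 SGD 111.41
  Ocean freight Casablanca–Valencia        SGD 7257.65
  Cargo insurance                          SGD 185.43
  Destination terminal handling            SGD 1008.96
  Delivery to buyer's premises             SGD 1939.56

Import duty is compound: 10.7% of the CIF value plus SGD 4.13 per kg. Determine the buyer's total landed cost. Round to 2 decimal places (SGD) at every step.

Total landed cost: SGD 294652.54

FOB: the seller bears costs until goods are on board at the origin port; the buyer bears freight, insurance and all costs thereafter.
Already in the invoice (seller's account under FOB): export clearance — exclude.
CIF value = FOB price + freight + insurance = 229300.73 + 7257.65 + 185.43 = 236743.81
Ad valorem component: 236743.81 × 10.7% = 25331.59
Specific component: 7174 × 4.13 = 29628.62
Import duty = 25331.59 + 29628.62 = 54960.21
Buyer bears: freight 7257.65 + insurance 185.43 + destination terminal 1008.96 + delivery 1939.56 + duty 54960.21 = 65351.81
Landed cost = invoice 229300.73 + 65351.81 = 294652.54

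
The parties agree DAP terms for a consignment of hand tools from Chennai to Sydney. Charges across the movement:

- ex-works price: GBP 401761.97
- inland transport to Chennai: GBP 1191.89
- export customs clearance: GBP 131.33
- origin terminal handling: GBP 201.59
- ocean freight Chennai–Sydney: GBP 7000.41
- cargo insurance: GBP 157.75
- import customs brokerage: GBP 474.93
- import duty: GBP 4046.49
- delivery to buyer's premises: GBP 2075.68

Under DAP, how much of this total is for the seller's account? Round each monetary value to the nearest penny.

Seller's account: GBP 412520.62

DAP: the seller bears all costs to the named destination except import duty and clearance.
Seller's account: goods 401761.97 + inland to port 1191.89 + export clearance 131.33 + origin terminal 201.59 + freight 7000.41 + insurance 157.75 + delivery 2075.68 = 412520.62
Buyer's account: brokerage 474.93 + duty 4046.49 = 4521.42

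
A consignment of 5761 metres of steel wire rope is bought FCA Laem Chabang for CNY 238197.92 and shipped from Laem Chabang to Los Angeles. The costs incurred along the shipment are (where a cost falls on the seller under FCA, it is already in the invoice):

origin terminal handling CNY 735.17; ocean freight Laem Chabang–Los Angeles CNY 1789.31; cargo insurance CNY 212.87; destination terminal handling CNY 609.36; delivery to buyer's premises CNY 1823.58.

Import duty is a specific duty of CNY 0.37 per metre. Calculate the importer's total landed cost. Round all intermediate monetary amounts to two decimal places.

FCA: the seller delivers export-cleared goods to the carrier; the buyer bears costs from that point.
CIF value = FCA price + origin terminal + freight + insurance = 238197.92 + 735.17 + 1789.31 + 212.87 = 240935.27
Import duty = 5761 × 0.37 = 2131.57
Buyer bears: origin terminal 735.17 + freight 1789.31 + insurance 212.87 + destination terminal 609.36 + delivery 1823.58 + duty 2131.57 = 7301.86
Landed cost = invoice 238197.92 + 7301.86 = 245499.78

Total landed cost: CNY 245499.78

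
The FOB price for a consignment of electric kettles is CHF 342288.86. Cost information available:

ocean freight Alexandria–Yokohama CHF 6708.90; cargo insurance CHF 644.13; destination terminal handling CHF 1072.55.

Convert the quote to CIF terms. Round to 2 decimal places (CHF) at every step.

CIF price: CHF 349641.89

Not relevant to the conversion: destination terminal — on the buyer under both terms; not part of either seller's price.
From FOB to CIF, the seller additionally bears: freight, insurance.
CIF price = 342288.86 + 6708.90 + 644.13 = 349641.89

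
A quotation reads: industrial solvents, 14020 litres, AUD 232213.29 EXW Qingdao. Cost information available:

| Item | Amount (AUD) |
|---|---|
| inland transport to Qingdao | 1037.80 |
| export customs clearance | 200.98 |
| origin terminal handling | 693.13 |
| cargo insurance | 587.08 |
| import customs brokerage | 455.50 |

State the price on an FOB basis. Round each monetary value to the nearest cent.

FOB price: AUD 234145.20

Not relevant to the conversion: brokerage, insurance — on the buyer under both terms; not part of either seller's price.
From EXW to FOB, the seller additionally bears: inland to port, export clearance, origin terminal.
FOB price = 232213.29 + 1037.80 + 200.98 + 693.13 = 234145.20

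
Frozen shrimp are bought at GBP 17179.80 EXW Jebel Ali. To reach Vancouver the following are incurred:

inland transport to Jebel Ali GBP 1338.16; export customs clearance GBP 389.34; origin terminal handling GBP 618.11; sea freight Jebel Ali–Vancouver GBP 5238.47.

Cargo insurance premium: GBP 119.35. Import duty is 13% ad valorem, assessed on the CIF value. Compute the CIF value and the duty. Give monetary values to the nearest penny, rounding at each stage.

CIF = EXW price + pre-shipment costs + freight + insurance
CIF = 17179.80 + 1338.16 + 389.34 + 618.11 + 5238.47 + 119.35 = 24883.23
Import duty = 24883.23 × 13% = 3234.82

CIF value: GBP 24883.23; import duty: GBP 3234.82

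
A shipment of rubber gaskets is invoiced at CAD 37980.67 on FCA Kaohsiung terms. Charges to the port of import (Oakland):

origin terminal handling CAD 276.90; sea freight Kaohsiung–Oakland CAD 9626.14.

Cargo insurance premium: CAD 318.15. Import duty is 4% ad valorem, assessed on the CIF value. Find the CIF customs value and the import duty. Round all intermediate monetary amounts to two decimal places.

CIF value: CAD 48201.86; import duty: CAD 1928.07

CIF = FCA price + pre-shipment costs + freight + insurance
CIF = 37980.67 + 276.90 + 9626.14 + 318.15 = 48201.86
Import duty = 48201.86 × 4% = 1928.07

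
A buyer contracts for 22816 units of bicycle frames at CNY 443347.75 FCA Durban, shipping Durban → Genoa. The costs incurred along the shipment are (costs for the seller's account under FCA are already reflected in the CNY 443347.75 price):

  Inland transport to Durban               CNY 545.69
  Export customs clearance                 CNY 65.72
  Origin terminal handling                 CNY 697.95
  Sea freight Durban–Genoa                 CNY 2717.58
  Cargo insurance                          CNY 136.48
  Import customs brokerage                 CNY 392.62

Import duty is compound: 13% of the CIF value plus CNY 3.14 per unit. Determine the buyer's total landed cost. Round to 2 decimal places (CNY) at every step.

Total landed cost: CNY 577031.59

FCA: the seller delivers export-cleared goods to the carrier; the buyer bears costs from that point.
Already in the invoice (seller's account under FCA): inland to port, export clearance — exclude.
CIF value = FCA price + origin terminal + freight + insurance = 443347.75 + 697.95 + 2717.58 + 136.48 = 446899.76
Ad valorem component: 446899.76 × 13% = 58096.97
Specific component: 22816 × 3.14 = 71642.24
Import duty = 58096.97 + 71642.24 = 129739.21
Buyer bears: origin terminal 697.95 + freight 2717.58 + insurance 136.48 + brokerage 392.62 + duty 129739.21 = 133683.84
Landed cost = invoice 443347.75 + 133683.84 = 577031.59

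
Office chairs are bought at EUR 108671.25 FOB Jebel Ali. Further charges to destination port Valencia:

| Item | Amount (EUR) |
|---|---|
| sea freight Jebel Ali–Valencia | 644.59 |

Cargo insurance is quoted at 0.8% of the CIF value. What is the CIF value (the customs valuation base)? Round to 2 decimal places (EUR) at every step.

CIF value: EUR 110197.42

Let C be the CIF value. C = FOB price + freight + 0.8% × C
C − 0.8% × C = 108671.25 + 644.59
0.992 × C = 109315.84
C = 109315.84 / 0.992 = 110197.42
Insurance premium = 0.8% × 110197.42 = 881.58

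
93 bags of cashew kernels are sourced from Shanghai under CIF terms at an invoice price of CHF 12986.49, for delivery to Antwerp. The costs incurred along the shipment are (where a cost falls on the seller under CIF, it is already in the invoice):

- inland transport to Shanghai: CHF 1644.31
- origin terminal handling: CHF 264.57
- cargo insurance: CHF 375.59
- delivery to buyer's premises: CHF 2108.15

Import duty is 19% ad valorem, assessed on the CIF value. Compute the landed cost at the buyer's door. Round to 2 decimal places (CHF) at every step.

CIF: the seller pays costs through ocean freight and marine insurance to the destination port.
Already in the invoice (seller's account under CIF): inland to port, origin terminal, insurance — exclude.
The CIF price already equals the CIF value: 12986.49
Import duty = 12986.49 × 19% = 2467.43
Buyer bears: delivery 2108.15 + duty 2467.43 = 4575.58
Landed cost = invoice 12986.49 + 4575.58 = 17562.07

Total landed cost: CHF 17562.07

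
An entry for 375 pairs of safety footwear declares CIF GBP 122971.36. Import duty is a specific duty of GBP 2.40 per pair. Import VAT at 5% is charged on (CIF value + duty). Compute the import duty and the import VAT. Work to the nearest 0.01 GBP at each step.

Import duty: GBP 900.00; import VAT: GBP 6193.57

Import duty = 375 × 2.40 = 900.00
VAT base = CIF + duty = 122971.36 + 900.00 = 123871.36
Import VAT = 123871.36 × 5% = 6193.57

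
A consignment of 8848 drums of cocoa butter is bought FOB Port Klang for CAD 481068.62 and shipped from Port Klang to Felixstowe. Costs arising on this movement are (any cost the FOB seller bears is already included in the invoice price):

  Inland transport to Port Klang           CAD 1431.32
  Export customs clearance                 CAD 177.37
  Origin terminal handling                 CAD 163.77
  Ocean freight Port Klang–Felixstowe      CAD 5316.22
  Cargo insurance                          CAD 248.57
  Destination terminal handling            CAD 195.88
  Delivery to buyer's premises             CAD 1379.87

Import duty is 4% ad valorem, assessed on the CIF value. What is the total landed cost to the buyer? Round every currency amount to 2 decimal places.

FOB: the seller bears costs until goods are on board at the origin port; the buyer bears freight, insurance and all costs thereafter.
Already in the invoice (seller's account under FOB): inland to port, export clearance, origin terminal — exclude.
CIF value = FOB price + freight + insurance = 481068.62 + 5316.22 + 248.57 = 486633.41
Import duty = 486633.41 × 4% = 19465.34
Buyer bears: freight 5316.22 + insurance 248.57 + destination terminal 195.88 + delivery 1379.87 + duty 19465.34 = 26605.88
Landed cost = invoice 481068.62 + 26605.88 = 507674.50

Total landed cost: CAD 507674.50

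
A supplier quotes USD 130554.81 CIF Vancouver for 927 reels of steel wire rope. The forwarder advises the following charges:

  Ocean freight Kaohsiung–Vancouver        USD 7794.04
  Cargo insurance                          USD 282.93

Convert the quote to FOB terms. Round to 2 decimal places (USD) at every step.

From CIF to FOB, the seller no longer bears: freight, insurance.
FOB price = 130554.81 − 7794.04 − 282.93 = 122477.84

FOB price: USD 122477.84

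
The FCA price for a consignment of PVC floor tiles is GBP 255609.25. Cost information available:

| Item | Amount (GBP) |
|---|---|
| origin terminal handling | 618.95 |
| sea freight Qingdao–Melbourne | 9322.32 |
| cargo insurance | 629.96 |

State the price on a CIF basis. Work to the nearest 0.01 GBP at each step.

From FCA to CIF, the seller additionally bears: origin terminal, freight, insurance.
CIF price = 255609.25 + 618.95 + 9322.32 + 629.96 = 266180.48

CIF price: GBP 266180.48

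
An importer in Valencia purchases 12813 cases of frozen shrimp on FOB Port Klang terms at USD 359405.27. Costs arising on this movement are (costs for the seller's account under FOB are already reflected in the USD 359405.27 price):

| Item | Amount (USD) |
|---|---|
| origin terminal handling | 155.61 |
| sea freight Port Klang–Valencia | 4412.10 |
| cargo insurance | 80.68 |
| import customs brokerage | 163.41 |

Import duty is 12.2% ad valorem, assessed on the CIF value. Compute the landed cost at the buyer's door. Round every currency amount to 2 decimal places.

FOB: the seller bears costs until goods are on board at the origin port; the buyer bears freight, insurance and all costs thereafter.
Already in the invoice (seller's account under FOB): origin terminal — exclude.
CIF value = FOB price + freight + insurance = 359405.27 + 4412.10 + 80.68 = 363898.05
Import duty = 363898.05 × 12.2% = 44395.56
Buyer bears: freight 4412.10 + insurance 80.68 + brokerage 163.41 + duty 44395.56 = 49051.75
Landed cost = invoice 359405.27 + 49051.75 = 408457.02

Total landed cost: USD 408457.02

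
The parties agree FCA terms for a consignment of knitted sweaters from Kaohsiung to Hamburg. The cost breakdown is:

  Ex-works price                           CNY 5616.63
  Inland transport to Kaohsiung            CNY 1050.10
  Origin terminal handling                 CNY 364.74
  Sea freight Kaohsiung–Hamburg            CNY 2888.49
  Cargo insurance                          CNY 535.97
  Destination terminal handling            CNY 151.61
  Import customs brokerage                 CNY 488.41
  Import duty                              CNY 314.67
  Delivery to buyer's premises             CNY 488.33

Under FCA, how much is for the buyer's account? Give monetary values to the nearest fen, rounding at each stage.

FCA: the seller delivers export-cleared goods to the carrier; the buyer bears costs from that point.
Seller's account: goods 5616.63 + inland to port 1050.10 = 6666.73
Buyer's account: origin terminal 364.74 + freight 2888.49 + insurance 535.97 + destination terminal 151.61 + brokerage 488.41 + duty 314.67 + delivery 488.33 = 5232.22

Buyer's account: CNY 5232.22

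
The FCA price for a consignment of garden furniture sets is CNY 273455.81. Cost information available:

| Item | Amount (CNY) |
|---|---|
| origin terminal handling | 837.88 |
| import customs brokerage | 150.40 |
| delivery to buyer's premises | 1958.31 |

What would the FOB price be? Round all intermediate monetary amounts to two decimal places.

FOB price: CNY 274293.69

Not relevant to the conversion: delivery, brokerage — on the buyer under both terms; not part of either seller's price.
From FCA to FOB, the seller additionally bears: origin terminal.
FOB price = 273455.81 + 837.88 = 274293.69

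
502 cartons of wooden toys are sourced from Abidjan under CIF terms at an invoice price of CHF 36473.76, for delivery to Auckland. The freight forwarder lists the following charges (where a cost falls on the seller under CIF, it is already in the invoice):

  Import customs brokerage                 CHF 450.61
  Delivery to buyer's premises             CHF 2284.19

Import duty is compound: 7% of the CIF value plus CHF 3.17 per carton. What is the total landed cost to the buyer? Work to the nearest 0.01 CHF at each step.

Total landed cost: CHF 43353.06

CIF: the seller pays costs through ocean freight and marine insurance to the destination port.
The CIF price already equals the CIF value: 36473.76
Ad valorem component: 36473.76 × 7% = 2553.16
Specific component: 502 × 3.17 = 1591.34
Import duty = 2553.16 + 1591.34 = 4144.50
Buyer bears: brokerage 450.61 + delivery 2284.19 + duty 4144.50 = 6879.30
Landed cost = invoice 36473.76 + 6879.30 = 43353.06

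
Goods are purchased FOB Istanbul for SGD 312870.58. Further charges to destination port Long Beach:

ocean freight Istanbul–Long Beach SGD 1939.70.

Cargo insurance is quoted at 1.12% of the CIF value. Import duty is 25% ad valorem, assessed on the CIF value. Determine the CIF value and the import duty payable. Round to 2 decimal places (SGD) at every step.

CIF value: SGD 318376.09; import duty: SGD 79594.02

Let C be the CIF value. C = FOB price + freight + 1.12% × C
C − 1.12% × C = 312870.58 + 1939.70
0.9888 × C = 314810.28
C = 314810.28 / 0.9888 = 318376.09
Insurance premium = 1.12% × 318376.09 = 3565.81
Import duty = 318376.09 × 25% = 79594.02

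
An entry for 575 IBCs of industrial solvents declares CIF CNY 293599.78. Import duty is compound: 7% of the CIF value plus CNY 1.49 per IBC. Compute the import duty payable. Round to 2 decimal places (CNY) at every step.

Import duty: CNY 21408.73

Ad valorem component: 293599.78 × 7% = 20551.98
Specific component: 575 × 1.49 = 856.75
Import duty = 20551.98 + 856.75 = 21408.73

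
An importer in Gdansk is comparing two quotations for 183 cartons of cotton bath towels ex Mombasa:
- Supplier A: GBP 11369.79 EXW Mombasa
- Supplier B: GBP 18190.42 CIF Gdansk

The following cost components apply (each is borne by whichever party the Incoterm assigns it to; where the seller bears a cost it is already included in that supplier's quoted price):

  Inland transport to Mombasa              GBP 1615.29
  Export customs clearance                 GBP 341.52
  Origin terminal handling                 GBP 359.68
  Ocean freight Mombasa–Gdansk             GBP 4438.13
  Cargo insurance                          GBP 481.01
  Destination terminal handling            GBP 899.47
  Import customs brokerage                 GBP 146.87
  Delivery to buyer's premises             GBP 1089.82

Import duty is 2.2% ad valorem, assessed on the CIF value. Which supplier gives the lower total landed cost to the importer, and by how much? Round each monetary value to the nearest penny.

Supplier A (EXW):
CIF value = EXW price + inland to port + export clearance + origin terminal + freight + insurance = 11369.79 + 1615.29 + 341.52 + 359.68 + 4438.13 + 481.01 = 18605.42
Import duty = 18605.42 × 2.2% = 409.32
Buyer bears (A): 1615.29 + 341.52 + 359.68 + 4438.13 + 481.01 + 899.47 + 146.87 + 1089.82 = 9371.79
Landed cost (A) = invoice 11369.79 + 9371.79 + duty 409.32 = 21150.90
Supplier B (CIF):
The CIF price already equals the CIF value: 18190.42
Import duty = 18190.42 × 2.2% = 400.19
Buyer bears (B): 899.47 + 146.87 + 1089.82 = 2136.16
Landed cost (B) = invoice 18190.42 + 2136.16 + duty 400.19 = 20726.77
Difference = |21150.90 − 20726.77| = 424.13

Supplier B is cheaper by GBP 424.13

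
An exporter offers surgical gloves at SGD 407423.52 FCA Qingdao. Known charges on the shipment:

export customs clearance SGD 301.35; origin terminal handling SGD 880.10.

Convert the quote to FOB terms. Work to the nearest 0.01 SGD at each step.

Not relevant to the conversion: export clearance — on the seller under both FCA and FOB; already in the FCA price and stays in the FOB price.
From FCA to FOB, the seller additionally bears: origin terminal.
FOB price = 407423.52 + 880.10 = 408303.62

FOB price: SGD 408303.62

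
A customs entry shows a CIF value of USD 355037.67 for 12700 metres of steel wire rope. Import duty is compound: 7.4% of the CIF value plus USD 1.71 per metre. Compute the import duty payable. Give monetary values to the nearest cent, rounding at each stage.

Import duty: USD 47989.79

Ad valorem component: 355037.67 × 7.4% = 26272.79
Specific component: 12700 × 1.71 = 21717.00
Import duty = 26272.79 + 21717.00 = 47989.79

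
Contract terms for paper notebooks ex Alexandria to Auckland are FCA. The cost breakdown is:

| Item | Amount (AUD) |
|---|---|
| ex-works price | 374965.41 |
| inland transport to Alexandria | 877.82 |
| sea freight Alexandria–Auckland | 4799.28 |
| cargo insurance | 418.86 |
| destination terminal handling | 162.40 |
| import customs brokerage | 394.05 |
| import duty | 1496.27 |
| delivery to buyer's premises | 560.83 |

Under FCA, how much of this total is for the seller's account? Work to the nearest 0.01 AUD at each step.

FCA: the seller delivers export-cleared goods to the carrier; the buyer bears costs from that point.
Seller's account: goods 374965.41 + inland to port 877.82 = 375843.23
Buyer's account: freight 4799.28 + insurance 418.86 + destination terminal 162.40 + brokerage 394.05 + duty 1496.27 + delivery 560.83 = 7831.69

Seller's account: AUD 375843.23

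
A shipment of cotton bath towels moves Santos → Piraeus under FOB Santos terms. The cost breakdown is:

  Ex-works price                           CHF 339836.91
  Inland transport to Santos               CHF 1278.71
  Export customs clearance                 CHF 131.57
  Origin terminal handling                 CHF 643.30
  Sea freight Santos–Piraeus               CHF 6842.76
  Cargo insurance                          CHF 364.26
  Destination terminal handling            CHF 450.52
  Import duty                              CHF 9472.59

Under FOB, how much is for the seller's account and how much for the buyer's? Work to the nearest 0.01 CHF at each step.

Seller: CHF 341890.49; buyer: CHF 17130.13

FOB: the seller bears costs until goods are on board at the origin port; the buyer bears freight, insurance and all costs thereafter.
Seller's account: goods 339836.91 + inland to port 1278.71 + export clearance 131.57 + origin terminal 643.30 = 341890.49
Buyer's account: freight 6842.76 + insurance 364.26 + destination terminal 450.52 + duty 9472.59 = 17130.13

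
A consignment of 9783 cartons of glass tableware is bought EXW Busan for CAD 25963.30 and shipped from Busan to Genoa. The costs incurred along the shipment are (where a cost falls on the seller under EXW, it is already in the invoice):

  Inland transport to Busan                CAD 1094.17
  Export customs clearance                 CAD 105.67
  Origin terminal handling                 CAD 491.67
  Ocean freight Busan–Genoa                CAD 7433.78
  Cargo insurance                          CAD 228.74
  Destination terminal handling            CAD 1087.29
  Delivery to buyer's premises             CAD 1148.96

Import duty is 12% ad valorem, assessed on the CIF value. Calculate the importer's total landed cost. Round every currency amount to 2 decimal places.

EXW: the seller makes goods available at their premises; the buyer bears all onward costs.
CIF value = EXW price + inland to port + export clearance + origin terminal + freight + insurance = 25963.30 + 1094.17 + 105.67 + 491.67 + 7433.78 + 228.74 = 35317.33
Import duty = 35317.33 × 12% = 4238.08
Buyer bears: inland to port 1094.17 + export clearance 105.67 + origin terminal 491.67 + freight 7433.78 + insurance 228.74 + destination terminal 1087.29 + delivery 1148.96 + duty 4238.08 = 15828.36
Landed cost = invoice 25963.30 + 15828.36 = 41791.66

Total landed cost: CAD 41791.66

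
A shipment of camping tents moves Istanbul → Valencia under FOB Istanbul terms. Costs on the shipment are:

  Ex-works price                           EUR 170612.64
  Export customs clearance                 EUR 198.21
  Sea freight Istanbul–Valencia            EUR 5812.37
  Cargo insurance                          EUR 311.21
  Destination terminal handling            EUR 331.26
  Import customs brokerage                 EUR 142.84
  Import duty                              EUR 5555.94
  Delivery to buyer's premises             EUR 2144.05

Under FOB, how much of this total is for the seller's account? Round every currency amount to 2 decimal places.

FOB: the seller bears costs until goods are on board at the origin port; the buyer bears freight, insurance and all costs thereafter.
Seller's account: goods 170612.64 + export clearance 198.21 = 170810.85
Buyer's account: freight 5812.37 + insurance 311.21 + destination terminal 331.26 + brokerage 142.84 + duty 5555.94 + delivery 2144.05 = 14297.67

Seller's account: EUR 170810.85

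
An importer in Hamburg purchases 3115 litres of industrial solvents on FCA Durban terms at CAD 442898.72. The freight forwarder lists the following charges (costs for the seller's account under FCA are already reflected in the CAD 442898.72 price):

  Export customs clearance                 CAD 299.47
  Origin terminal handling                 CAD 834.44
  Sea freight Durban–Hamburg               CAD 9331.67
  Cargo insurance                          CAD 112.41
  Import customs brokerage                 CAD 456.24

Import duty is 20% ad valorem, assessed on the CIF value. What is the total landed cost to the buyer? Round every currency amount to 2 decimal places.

FCA: the seller delivers export-cleared goods to the carrier; the buyer bears costs from that point.
Already in the invoice (seller's account under FCA): export clearance — exclude.
CIF value = FCA price + origin terminal + freight + insurance = 442898.72 + 834.44 + 9331.67 + 112.41 = 453177.24
Import duty = 453177.24 × 20% = 90635.45
Buyer bears: origin terminal 834.44 + freight 9331.67 + insurance 112.41 + brokerage 456.24 + duty 90635.45 = 101370.21
Landed cost = invoice 442898.72 + 101370.21 = 544268.93

Total landed cost: CAD 544268.93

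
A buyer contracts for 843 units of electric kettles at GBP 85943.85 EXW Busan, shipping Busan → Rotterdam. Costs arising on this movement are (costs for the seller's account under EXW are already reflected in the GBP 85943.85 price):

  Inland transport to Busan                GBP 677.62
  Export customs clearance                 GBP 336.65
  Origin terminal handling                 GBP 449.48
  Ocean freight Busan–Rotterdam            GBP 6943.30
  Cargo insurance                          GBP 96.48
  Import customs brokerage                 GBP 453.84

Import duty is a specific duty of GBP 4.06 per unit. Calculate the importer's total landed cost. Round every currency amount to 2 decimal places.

EXW: the seller makes goods available at their premises; the buyer bears all onward costs.
CIF value = EXW price + inland to port + export clearance + origin terminal + freight + insurance = 85943.85 + 677.62 + 336.65 + 449.48 + 6943.30 + 96.48 = 94447.38
Import duty = 843 × 4.06 = 3422.58
Buyer bears: inland to port 677.62 + export clearance 336.65 + origin terminal 449.48 + freight 6943.30 + insurance 96.48 + brokerage 453.84 + duty 3422.58 = 12379.95
Landed cost = invoice 85943.85 + 12379.95 = 98323.80

Total landed cost: GBP 98323.80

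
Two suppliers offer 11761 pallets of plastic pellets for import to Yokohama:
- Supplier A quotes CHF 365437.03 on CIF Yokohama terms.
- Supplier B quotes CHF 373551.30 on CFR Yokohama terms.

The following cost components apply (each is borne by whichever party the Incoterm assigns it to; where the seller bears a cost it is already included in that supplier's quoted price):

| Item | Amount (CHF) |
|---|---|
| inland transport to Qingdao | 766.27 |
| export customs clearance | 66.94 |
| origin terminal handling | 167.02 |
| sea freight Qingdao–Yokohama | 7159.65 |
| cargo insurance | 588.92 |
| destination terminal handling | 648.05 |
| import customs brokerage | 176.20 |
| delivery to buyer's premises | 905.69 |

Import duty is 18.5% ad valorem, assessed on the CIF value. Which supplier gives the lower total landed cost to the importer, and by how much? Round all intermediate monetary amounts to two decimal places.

Supplier A is cheaper by CHF 10313.28

Supplier A (CIF):
The CIF price already equals the CIF value: 365437.03
Import duty = 365437.03 × 18.5% = 67605.85
Buyer bears (A): 648.05 + 176.20 + 905.69 = 1729.94
Landed cost (A) = invoice 365437.03 + 1729.94 + duty 67605.85 = 434772.82
Supplier B (CFR):
CIF value = CFR price + insurance = 373551.30 + 588.92 = 374140.22
Import duty = 374140.22 × 18.5% = 69215.94
Buyer bears (B): 588.92 + 648.05 + 176.20 + 905.69 = 2318.86
Landed cost (B) = invoice 373551.30 + 2318.86 + duty 69215.94 = 445086.10
Difference = |434772.82 − 445086.10| = 10313.28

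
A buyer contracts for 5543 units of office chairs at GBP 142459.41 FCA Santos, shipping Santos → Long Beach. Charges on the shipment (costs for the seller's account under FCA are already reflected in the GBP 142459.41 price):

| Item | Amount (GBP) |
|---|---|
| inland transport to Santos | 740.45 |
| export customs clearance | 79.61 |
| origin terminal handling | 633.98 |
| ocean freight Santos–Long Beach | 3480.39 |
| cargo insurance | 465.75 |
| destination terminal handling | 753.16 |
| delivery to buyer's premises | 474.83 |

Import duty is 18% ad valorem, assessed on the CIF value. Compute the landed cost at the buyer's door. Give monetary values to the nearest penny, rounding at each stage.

Total landed cost: GBP 174734.64

FCA: the seller delivers export-cleared goods to the carrier; the buyer bears costs from that point.
Already in the invoice (seller's account under FCA): inland to port, export clearance — exclude.
CIF value = FCA price + origin terminal + freight + insurance = 142459.41 + 633.98 + 3480.39 + 465.75 = 147039.53
Import duty = 147039.53 × 18% = 26467.12
Buyer bears: origin terminal 633.98 + freight 3480.39 + insurance 465.75 + destination terminal 753.16 + delivery 474.83 + duty 26467.12 = 32275.23
Landed cost = invoice 142459.41 + 32275.23 = 174734.64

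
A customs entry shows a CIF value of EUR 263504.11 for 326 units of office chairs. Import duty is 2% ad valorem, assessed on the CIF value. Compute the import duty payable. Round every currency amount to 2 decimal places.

Import duty: EUR 5270.08

Import duty = 263504.11 × 2% = 5270.08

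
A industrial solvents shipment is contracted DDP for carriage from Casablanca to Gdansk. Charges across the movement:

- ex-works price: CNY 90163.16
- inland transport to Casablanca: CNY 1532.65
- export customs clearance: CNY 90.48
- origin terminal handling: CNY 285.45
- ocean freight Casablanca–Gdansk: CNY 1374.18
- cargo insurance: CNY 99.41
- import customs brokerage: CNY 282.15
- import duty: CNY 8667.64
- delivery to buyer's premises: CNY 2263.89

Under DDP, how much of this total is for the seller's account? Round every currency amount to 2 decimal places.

Seller's account: CNY 104759.01

DDP: the seller bears all costs including import duty.
Seller's account: goods 90163.16 + inland to port 1532.65 + export clearance 90.48 + origin terminal 285.45 + freight 1374.18 + insurance 99.41 + brokerage 282.15 + duty 8667.64 + delivery 2263.89 = 104759.01
Buyer's account: 0.00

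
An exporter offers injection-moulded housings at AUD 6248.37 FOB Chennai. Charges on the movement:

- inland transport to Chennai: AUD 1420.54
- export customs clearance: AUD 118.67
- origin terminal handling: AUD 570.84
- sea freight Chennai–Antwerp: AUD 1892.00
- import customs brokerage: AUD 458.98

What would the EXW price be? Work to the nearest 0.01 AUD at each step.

EXW price: AUD 4138.32

Not relevant to the conversion: brokerage, freight — on the buyer under both terms; not part of either seller's price.
From FOB to EXW, the seller no longer bears: inland to port, export clearance, origin terminal.
EXW price = 6248.37 − 1420.54 − 118.67 − 570.84 = 4138.32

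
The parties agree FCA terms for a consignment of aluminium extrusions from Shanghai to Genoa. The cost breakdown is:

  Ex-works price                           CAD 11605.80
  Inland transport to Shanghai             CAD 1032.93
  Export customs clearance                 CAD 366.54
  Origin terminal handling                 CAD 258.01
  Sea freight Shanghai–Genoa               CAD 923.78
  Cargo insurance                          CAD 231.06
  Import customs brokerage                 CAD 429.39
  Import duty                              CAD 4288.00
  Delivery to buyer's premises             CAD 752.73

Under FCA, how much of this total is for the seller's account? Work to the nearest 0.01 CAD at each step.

FCA: the seller delivers export-cleared goods to the carrier; the buyer bears costs from that point.
Seller's account: goods 11605.80 + inland to port 1032.93 + export clearance 366.54 = 13005.27
Buyer's account: origin terminal 258.01 + freight 923.78 + insurance 231.06 + brokerage 429.39 + duty 4288.00 + delivery 752.73 = 6882.97

Seller's account: CAD 13005.27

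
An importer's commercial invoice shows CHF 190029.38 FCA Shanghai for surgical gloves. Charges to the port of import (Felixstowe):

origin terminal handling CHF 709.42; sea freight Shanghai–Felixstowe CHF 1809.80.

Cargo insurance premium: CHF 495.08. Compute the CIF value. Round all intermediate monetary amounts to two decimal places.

CIF value: CHF 193043.68

CIF = FCA price + pre-shipment costs + freight + insurance
CIF = 190029.38 + 709.42 + 1809.80 + 495.08 = 193043.68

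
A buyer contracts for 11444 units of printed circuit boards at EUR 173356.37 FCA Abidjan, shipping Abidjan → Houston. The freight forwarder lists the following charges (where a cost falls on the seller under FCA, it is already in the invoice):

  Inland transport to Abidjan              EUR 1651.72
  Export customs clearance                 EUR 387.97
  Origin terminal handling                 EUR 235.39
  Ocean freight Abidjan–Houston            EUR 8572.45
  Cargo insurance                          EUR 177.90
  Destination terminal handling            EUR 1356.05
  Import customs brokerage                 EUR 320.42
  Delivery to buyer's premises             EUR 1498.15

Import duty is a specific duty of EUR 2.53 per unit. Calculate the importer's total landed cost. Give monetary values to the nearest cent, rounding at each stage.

FCA: the seller delivers export-cleared goods to the carrier; the buyer bears costs from that point.
Already in the invoice (seller's account under FCA): inland to port, export clearance — exclude.
CIF value = FCA price + origin terminal + freight + insurance = 173356.37 + 235.39 + 8572.45 + 177.90 = 182342.11
Import duty = 11444 × 2.53 = 28953.32
Buyer bears: origin terminal 235.39 + freight 8572.45 + insurance 177.90 + destination terminal 1356.05 + brokerage 320.42 + delivery 1498.15 + duty 28953.32 = 41113.68
Landed cost = invoice 173356.37 + 41113.68 = 214470.05

Total landed cost: EUR 214470.05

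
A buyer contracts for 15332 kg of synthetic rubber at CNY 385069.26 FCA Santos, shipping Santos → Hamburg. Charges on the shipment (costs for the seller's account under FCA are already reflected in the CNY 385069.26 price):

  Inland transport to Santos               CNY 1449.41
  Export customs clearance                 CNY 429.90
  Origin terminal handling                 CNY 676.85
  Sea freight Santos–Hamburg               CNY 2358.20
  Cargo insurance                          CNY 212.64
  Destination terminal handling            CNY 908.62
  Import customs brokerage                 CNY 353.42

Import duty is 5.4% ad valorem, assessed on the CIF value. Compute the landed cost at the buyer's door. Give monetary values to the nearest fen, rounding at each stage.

Total landed cost: CNY 410548.11

FCA: the seller delivers export-cleared goods to the carrier; the buyer bears costs from that point.
Already in the invoice (seller's account under FCA): inland to port, export clearance — exclude.
CIF value = FCA price + origin terminal + freight + insurance = 385069.26 + 676.85 + 2358.20 + 212.64 = 388316.95
Import duty = 388316.95 × 5.4% = 20969.12
Buyer bears: origin terminal 676.85 + freight 2358.20 + insurance 212.64 + destination terminal 908.62 + brokerage 353.42 + duty 20969.12 = 25478.85
Landed cost = invoice 385069.26 + 25478.85 = 410548.11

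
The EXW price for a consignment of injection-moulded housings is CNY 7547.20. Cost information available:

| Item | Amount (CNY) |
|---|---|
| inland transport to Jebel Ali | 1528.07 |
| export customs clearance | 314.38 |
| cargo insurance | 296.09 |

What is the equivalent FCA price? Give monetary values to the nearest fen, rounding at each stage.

FCA price: CNY 9389.65

Not relevant to the conversion: insurance — on the buyer under both terms; not part of either seller's price.
From EXW to FCA, the seller additionally bears: inland to port, export clearance.
FCA price = 7547.20 + 1528.07 + 314.38 = 9389.65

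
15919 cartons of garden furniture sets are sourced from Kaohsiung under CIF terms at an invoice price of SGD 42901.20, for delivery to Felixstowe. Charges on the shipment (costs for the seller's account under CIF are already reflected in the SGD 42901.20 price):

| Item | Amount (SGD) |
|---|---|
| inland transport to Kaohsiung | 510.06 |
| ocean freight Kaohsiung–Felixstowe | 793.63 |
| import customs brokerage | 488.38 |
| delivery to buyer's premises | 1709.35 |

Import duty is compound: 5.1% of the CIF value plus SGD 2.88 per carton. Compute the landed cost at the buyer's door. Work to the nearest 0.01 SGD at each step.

Total landed cost: SGD 93133.61

CIF: the seller pays costs through ocean freight and marine insurance to the destination port.
Already in the invoice (seller's account under CIF): inland to port, freight — exclude.
The CIF price already equals the CIF value: 42901.20
Ad valorem component: 42901.20 × 5.1% = 2187.96
Specific component: 15919 × 2.88 = 45846.72
Import duty = 2187.96 + 45846.72 = 48034.68
Buyer bears: brokerage 488.38 + delivery 1709.35 + duty 48034.68 = 50232.41
Landed cost = invoice 42901.20 + 50232.41 = 93133.61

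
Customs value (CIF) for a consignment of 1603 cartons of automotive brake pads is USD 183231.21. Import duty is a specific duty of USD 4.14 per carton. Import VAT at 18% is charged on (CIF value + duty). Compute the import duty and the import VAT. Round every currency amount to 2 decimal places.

Import duty: USD 6636.42; import VAT: USD 34176.17

Import duty = 1603 × 4.14 = 6636.42
VAT base = CIF + duty = 183231.21 + 6636.42 = 189867.63
Import VAT = 189867.63 × 18% = 34176.17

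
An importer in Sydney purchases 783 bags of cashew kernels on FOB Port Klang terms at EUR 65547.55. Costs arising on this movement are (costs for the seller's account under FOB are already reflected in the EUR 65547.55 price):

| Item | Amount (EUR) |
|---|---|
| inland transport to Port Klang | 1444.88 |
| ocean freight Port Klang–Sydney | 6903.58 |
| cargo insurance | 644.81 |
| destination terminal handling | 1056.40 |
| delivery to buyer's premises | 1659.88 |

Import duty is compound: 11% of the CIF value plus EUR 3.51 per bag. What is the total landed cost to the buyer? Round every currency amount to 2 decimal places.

FOB: the seller bears costs until goods are on board at the origin port; the buyer bears freight, insurance and all costs thereafter.
Already in the invoice (seller's account under FOB): inland to port — exclude.
CIF value = FOB price + freight + insurance = 65547.55 + 6903.58 + 644.81 = 73095.94
Ad valorem component: 73095.94 × 11% = 8040.55
Specific component: 783 × 3.51 = 2748.33
Import duty = 8040.55 + 2748.33 = 10788.88
Buyer bears: freight 6903.58 + insurance 644.81 + destination terminal 1056.40 + delivery 1659.88 + duty 10788.88 = 21053.55
Landed cost = invoice 65547.55 + 21053.55 = 86601.10

Total landed cost: EUR 86601.10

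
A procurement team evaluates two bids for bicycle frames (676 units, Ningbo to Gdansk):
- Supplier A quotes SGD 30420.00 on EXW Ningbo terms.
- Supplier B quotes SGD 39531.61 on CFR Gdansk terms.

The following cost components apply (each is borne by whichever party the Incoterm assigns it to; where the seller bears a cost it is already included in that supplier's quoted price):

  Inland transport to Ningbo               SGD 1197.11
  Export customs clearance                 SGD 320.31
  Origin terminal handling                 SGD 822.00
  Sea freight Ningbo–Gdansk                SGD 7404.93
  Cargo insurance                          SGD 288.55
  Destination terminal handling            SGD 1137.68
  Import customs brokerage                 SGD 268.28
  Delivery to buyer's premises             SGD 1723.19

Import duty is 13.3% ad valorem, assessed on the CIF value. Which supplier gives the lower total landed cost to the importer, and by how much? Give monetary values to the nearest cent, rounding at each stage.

Supplier B is cheaper by SGD 716.90

Supplier A (EXW):
CIF value = EXW price + inland to port + export clearance + origin terminal + freight + insurance = 30420.00 + 1197.11 + 320.31 + 822.00 + 7404.93 + 288.55 = 40452.90
Import duty = 40452.90 × 13.3% = 5380.24
Buyer bears (A): 1197.11 + 320.31 + 822.00 + 7404.93 + 288.55 + 1137.68 + 268.28 + 1723.19 = 13162.05
Landed cost (A) = invoice 30420.00 + 13162.05 + duty 5380.24 = 48962.29
Supplier B (CFR):
CIF value = CFR price + insurance = 39531.61 + 288.55 = 39820.16
Import duty = 39820.16 × 13.3% = 5296.08
Buyer bears (B): 288.55 + 1137.68 + 268.28 + 1723.19 = 3417.70
Landed cost (B) = invoice 39531.61 + 3417.70 + duty 5296.08 = 48245.39
Difference = |48962.29 − 48245.39| = 716.90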